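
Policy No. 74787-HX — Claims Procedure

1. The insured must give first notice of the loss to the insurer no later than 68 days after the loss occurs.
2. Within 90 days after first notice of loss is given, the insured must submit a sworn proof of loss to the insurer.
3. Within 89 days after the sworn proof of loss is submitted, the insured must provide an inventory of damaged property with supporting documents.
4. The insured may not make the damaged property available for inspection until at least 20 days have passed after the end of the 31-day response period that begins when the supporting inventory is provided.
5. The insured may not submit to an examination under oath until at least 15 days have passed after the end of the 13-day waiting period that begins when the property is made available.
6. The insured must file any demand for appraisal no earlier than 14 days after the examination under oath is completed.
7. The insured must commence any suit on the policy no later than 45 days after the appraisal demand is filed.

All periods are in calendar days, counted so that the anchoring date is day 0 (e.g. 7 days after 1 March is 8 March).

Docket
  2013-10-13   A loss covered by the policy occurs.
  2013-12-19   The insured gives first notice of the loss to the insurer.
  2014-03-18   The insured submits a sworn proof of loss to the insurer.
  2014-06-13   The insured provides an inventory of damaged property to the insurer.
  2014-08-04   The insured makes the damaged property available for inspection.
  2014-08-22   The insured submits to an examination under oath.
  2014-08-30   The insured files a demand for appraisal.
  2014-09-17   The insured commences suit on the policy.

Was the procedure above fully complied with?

Step 1 — counting 68 days from 2013-10-13 (when the loss occurs) gives a deadline of 2013-12-20; done 2013-12-19 — timely.
Step 2 — counting 90 days from 2013-12-19 (when first notice of loss is given) gives a deadline of 2014-03-19; 2014-03-18 is within that limit.
Step 3 — counting 89 days from 2014-03-18 (when the sworn proof of loss is submitted) gives a deadline of 2014-06-15; done 2014-06-13 — timely.
Step 4 — must wait 20 days from 2014-07-14 (end of the 31-day response period, which began when the supporting inventory is provided on 2014-06-13), so not before 2014-08-03; done 2014-08-04, after the minimum wait.
Step 5 — must wait 15 days from 2014-08-17 (end of the 13-day waiting period, which began when the property is made available on 2014-08-04), so not before 2014-09-01; done 2014-08-22 — 10 days too early.

No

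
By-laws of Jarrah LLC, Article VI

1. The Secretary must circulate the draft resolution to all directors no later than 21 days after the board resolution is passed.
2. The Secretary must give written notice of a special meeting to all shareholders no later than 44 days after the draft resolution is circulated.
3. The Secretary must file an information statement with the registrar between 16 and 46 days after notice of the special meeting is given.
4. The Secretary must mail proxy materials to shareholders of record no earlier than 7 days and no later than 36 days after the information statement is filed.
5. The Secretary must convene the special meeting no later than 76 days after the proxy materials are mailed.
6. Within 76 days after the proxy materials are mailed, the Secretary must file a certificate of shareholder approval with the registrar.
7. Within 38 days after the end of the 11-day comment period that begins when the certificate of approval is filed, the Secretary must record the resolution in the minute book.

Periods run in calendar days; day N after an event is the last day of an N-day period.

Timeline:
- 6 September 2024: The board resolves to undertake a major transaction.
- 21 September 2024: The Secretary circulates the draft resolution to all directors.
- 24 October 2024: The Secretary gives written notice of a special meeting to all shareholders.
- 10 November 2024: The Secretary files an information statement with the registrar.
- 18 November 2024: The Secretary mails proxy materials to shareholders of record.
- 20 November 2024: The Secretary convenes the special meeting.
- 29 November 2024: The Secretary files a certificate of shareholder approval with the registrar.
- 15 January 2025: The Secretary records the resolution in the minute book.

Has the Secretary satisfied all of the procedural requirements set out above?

Step 1: 21 days after 6 September 2024 (when the board resolution is passed) is 27 September 2024; completed 21 September 2024, before the deadline.
Step 2: 44 days after 21 September 2024 (when the draft resolution is circulated) is 4 November 2024; 24 October 2024 is within that limit.
Step 3: the window is 16–46 days after 24 October 2024 (when notice of the special meeting is given), so 9 November 2024 through 9 December 2024; done 10 November 2024, which is between those dates.
Step 4: the window is 7–36 days after 10 November 2024 (when the information statement is filed), so 17 November 2024 through 16 December 2024; 18 November 2024 falls inside that range.
Step 5: 76 days after 18 November 2024 (when the proxy materials are mailed) is 2 February 2025; done 20 November 2024 — timely.
Step 6: 76 days after 18 November 2024 (when the proxy materials are mailed) is 2 February 2025; 29 November 2024 is within that limit.
Step 7: 38 days after 10 December 2024 (end of the 11-day comment period, which began when the certificate of approval is filed on 29 November 2024) is 17 January 2025; completed 15 January 2025, before the deadline.

Yes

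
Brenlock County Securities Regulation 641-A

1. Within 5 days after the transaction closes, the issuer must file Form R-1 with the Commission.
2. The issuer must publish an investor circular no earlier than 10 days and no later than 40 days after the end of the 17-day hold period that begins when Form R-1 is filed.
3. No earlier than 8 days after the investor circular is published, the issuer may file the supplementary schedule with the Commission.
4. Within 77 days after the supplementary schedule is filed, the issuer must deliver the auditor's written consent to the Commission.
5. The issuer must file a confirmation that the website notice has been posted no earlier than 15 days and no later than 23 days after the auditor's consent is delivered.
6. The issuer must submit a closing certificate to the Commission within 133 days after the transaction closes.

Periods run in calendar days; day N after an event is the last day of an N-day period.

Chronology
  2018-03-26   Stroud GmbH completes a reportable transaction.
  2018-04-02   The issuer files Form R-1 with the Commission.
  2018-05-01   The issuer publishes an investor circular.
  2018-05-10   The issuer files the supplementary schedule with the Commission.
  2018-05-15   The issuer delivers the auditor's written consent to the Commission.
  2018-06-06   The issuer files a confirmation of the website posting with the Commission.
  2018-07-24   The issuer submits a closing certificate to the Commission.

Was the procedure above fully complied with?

(1) due by 2018-03-26 + 5 days = 2018-03-31; done 2018-04-02 — 2 days late.
That is the first point of non-compliance.

No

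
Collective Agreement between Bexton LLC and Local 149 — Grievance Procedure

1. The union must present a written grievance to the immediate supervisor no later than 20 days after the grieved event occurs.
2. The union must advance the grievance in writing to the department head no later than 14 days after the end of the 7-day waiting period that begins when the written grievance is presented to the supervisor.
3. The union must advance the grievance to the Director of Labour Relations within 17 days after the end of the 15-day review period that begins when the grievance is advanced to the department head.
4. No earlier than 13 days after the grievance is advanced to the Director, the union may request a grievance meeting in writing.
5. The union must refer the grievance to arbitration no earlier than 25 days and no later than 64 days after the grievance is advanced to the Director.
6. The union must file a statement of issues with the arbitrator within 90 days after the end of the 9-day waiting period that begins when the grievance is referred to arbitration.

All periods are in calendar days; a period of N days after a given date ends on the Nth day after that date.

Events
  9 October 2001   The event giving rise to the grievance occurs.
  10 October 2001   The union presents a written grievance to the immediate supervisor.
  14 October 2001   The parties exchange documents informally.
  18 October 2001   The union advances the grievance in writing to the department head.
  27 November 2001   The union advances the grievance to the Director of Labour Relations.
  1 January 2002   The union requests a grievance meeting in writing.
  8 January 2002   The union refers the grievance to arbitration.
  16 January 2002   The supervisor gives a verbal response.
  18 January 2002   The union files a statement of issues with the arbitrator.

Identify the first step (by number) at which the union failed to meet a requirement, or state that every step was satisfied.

Step 1 — counting 20 days from 9 October 2001 (when the grieved event occurs) gives a deadline of 29 October 2001; 10 October 2001 is within that limit.
Step 2 — counting 14 days from 17 October 2001 (end of the 7-day waiting period, which began when the written grievance is presented to the supervisor on 10 October 2001) gives a deadline of 31 October 2001; completed 18 October 2001, before the deadline.
Step 3 — counting 17 days from 2 November 2001 (end of the 15-day review period, which began when the grievance is advanced to the department head on 18 October 2001) gives a deadline of 19 November 2001; 27 November 2001 misses that deadline by 8 days.

Step 3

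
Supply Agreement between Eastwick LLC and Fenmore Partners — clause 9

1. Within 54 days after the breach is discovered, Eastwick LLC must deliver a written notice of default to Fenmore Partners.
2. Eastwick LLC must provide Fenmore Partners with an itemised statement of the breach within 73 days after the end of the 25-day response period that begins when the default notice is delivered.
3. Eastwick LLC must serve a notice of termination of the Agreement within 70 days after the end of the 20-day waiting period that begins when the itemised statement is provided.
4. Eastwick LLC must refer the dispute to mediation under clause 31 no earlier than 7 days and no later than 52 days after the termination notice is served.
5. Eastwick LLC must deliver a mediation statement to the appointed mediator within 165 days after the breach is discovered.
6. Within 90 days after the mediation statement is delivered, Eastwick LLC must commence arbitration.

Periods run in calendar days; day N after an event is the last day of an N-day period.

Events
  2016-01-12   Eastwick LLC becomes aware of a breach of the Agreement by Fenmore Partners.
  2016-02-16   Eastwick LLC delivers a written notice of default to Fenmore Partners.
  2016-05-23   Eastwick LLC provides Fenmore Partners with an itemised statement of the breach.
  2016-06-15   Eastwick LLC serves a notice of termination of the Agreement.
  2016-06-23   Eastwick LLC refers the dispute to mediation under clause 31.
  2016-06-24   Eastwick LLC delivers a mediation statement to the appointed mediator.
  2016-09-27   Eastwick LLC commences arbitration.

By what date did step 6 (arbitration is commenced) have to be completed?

Step 6 runs from 2016-06-24, when the mediation statement is delivered. 90 days after 2016-06-24 is 2016-09-22.

2016-09-22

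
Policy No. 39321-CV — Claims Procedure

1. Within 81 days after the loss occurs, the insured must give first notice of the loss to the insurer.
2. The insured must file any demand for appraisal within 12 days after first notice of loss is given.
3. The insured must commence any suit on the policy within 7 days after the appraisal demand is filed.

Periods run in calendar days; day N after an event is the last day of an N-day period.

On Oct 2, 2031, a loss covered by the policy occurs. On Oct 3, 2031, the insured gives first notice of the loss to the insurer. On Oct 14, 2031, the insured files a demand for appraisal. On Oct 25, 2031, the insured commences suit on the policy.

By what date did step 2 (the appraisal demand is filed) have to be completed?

Oct 15, 2031

Step 2 runs from Oct 3, 2031, when first notice of loss is given. 12 days after Oct 3, 2031 is Oct 15, 2031.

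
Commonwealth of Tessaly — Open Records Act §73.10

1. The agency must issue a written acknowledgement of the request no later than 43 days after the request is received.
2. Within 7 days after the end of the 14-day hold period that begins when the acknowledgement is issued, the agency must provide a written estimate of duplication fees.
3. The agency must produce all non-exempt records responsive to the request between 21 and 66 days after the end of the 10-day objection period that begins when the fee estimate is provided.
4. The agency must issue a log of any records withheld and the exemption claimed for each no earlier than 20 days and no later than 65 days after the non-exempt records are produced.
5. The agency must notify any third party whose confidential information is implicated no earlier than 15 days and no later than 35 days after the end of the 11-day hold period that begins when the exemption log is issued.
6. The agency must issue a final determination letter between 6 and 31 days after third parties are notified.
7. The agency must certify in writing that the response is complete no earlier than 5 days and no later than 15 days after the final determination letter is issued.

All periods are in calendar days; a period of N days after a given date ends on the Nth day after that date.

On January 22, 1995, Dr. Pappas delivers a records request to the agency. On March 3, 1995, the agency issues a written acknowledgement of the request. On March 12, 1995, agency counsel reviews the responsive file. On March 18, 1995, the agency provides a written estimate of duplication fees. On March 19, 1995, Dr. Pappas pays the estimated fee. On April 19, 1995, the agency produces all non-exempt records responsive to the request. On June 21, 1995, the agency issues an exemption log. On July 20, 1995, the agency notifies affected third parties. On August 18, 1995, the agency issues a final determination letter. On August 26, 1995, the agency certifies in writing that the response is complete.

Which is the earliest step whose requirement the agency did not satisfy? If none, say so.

(1) due by January 22, 1995 + 43 days = March 6, 1995; March 3, 1995 is within that limit.
(2) due by March 17, 1995 + 7 days = March 24, 1995; March 18, 1995 is within that limit.
(3) the permitted window runs from March 28, 1995 + 21 = April 18, 1995 to March 28, 1995 + 66 = June 2, 1995; April 19, 1995 falls inside that range.
(4) the permitted window runs from April 19, 1995 + 20 = May 9, 1995 to April 19, 1995 + 65 = June 23, 1995; done June 21, 1995, which is between those dates.
(5) the permitted window runs from July 2, 1995 + 15 = July 17, 1995 to July 2, 1995 + 35 = August 6, 1995; done July 20, 1995 — within the window.
(6) the permitted window runs from July 20, 1995 + 6 = July 26, 1995 to July 20, 1995 + 31 = August 20, 1995; done August 18, 1995 — within the window.
(7) the permitted window runs from August 18, 1995 + 5 = August 23, 1995 to August 18, 1995 + 15 = September 2, 1995; done August 26, 1995, which is between those dates.

None — every step was satisfied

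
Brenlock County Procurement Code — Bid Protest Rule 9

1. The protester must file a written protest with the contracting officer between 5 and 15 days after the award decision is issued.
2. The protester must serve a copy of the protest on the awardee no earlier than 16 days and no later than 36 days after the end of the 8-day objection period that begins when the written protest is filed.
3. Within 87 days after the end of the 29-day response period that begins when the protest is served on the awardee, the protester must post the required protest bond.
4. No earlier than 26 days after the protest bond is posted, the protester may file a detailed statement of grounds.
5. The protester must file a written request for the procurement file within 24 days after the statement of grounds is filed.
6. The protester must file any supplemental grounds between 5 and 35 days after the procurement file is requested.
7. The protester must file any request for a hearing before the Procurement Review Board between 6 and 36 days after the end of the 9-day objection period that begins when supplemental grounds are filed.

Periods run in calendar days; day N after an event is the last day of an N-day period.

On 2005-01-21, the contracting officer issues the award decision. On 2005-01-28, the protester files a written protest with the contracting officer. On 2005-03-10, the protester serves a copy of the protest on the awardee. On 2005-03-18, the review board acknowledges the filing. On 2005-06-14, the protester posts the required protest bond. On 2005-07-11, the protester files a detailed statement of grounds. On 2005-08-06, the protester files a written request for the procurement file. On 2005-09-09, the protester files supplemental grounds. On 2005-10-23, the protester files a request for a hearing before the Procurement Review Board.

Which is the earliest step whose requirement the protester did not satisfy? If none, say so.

Step 5

(1) the permitted window runs from 2005-01-21 + 5 = 2005-01-26 to 2005-01-21 + 15 = 2005-02-05; 2005-01-28 falls inside that range.
(2) the permitted window runs from 2005-02-05 + 16 = 2005-02-21 to 2005-02-05 + 36 = 2005-03-13; done 2005-03-10, which is between those dates.
(3) due by 2005-04-08 + 87 days = 2005-07-04; completed 2005-06-14, before the deadline.
(4) permitted from 2005-06-14 + 26 days = 2005-07-10 onward; done 2005-07-11 — permitted.
(5) due by 2005-07-11 + 24 days = 2005-08-04; 2005-08-06 misses that deadline by 2 days.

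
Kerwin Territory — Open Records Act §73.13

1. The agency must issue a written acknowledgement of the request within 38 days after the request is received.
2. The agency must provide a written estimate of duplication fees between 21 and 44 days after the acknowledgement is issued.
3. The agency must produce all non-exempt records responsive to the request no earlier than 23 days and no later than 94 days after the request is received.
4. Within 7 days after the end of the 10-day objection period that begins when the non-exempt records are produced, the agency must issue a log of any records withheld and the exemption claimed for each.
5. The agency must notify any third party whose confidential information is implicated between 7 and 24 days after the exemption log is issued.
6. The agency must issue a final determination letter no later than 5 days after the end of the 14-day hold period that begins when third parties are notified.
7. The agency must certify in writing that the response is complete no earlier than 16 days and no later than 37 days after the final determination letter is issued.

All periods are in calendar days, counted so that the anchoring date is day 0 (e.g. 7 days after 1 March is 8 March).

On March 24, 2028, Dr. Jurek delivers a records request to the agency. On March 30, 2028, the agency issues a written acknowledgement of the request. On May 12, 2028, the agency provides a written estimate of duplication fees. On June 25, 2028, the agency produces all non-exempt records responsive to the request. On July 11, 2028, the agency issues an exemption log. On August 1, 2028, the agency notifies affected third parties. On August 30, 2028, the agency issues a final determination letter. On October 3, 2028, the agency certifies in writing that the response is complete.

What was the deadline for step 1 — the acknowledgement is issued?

May 1, 2028

Step 1 runs from March 24, 2028, when the request is received. 38 days after March 24, 2028 is May 1, 2028.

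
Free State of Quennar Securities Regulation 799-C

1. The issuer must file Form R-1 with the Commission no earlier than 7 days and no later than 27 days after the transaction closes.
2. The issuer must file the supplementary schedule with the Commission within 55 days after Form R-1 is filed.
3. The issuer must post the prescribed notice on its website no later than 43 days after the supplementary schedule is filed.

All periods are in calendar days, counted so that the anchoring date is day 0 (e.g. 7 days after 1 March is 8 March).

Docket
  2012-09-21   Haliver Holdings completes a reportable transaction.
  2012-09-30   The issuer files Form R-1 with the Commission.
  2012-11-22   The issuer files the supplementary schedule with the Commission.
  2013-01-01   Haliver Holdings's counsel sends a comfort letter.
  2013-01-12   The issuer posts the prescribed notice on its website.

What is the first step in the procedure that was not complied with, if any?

Step 3

Step 1 — 7 and 27 days from 2012-09-21 (when the transaction closes) are 2012-09-28 and 2012-10-18 respectively; done 2012-09-30 — within the window.
Step 2 — counting 55 days from 2012-09-30 (when Form R-1 is filed) gives a deadline of 2012-11-24; completed 2012-11-22, before the deadline.
Step 3 — counting 43 days from 2012-11-22 (when the supplementary schedule is filed) gives a deadline of 2013-01-04; 2013-01-12 misses that deadline by 8 days.
Later steps need not be reached.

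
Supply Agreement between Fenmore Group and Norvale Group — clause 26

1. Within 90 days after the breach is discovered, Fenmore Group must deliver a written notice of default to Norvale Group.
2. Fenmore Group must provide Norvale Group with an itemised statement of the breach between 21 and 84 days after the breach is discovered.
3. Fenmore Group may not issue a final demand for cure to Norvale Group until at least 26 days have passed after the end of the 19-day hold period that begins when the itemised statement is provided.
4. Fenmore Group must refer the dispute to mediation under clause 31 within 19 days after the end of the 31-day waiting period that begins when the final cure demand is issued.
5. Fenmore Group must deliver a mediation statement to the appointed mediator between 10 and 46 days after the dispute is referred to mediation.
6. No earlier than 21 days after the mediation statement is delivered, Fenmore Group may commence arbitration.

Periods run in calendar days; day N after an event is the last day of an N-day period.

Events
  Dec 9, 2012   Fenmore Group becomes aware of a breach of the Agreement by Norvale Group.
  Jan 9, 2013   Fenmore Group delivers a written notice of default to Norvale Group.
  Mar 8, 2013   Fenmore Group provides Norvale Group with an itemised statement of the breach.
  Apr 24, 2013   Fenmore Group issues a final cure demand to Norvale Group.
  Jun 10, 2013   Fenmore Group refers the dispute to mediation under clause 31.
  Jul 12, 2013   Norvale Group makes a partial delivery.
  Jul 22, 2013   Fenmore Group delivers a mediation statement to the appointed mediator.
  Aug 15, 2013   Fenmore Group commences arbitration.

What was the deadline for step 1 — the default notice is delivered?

Mar 9, 2013

Step 1 runs from Dec 9, 2012, when the breach is discovered. 90 days after Dec 9, 2012 is Mar 9, 2013.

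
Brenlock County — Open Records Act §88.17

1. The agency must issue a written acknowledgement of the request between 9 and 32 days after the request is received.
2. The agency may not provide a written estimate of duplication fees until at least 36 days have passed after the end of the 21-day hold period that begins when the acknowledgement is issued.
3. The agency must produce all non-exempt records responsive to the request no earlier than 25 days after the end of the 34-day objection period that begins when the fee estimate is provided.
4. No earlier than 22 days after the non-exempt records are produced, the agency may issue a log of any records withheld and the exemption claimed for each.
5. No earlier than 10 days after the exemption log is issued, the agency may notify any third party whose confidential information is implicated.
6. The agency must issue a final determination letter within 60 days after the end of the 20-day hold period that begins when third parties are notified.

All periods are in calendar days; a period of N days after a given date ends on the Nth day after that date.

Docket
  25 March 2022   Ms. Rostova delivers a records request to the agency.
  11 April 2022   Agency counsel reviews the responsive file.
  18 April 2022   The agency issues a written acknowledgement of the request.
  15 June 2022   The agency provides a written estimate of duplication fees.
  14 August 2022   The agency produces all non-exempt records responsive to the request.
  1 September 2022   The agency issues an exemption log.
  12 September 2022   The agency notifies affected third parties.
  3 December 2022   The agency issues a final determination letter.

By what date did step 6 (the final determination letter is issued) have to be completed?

Third parties are notified on 12 September 2022; the 20-day hold period therefore ends 2 October 2022, and step 6 runs from that date. 60 days after 2 October 2022 is 1 December 2022.

1 December 2022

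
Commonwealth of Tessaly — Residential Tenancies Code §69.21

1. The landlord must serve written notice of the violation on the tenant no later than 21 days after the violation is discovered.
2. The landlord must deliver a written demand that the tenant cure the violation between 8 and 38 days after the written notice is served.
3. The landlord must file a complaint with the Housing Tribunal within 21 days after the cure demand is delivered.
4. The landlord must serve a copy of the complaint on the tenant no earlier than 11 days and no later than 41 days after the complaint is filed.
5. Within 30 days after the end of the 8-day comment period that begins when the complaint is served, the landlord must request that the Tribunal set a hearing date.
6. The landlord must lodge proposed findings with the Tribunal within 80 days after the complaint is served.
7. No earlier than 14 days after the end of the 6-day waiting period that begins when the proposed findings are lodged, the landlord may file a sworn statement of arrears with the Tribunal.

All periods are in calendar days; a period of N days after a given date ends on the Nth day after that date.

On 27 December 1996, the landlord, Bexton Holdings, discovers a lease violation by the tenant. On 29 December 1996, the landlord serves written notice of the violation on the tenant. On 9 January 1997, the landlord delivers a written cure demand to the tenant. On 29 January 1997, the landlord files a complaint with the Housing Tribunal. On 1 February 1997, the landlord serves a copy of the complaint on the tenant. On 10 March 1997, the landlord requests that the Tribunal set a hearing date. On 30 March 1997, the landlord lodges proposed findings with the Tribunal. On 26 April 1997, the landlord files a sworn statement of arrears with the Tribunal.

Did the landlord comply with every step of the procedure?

Step 1 — counting 21 days from 27 December 1996 (when the violation is discovered) gives a deadline of 17 January 1997; completed 29 December 1996, before the deadline.
Step 2 — 8 and 38 days from 29 December 1996 (when the written notice is served) are 6 January 1997 and 5 February 1997 respectively; done 9 January 1997, which is between those dates.
Step 3 — counting 21 days from 9 January 1997 (when the cure demand is delivered) gives a deadline of 30 January 1997; 29 January 1997 is within that limit.
Step 4 — 11 and 41 days from 29 January 1997 (when the complaint is filed) are 9 February 1997 and 11 March 1997 respectively; 1 February 1997 is 8 days too early.
No need to go further; step 4 was not satisfied.

No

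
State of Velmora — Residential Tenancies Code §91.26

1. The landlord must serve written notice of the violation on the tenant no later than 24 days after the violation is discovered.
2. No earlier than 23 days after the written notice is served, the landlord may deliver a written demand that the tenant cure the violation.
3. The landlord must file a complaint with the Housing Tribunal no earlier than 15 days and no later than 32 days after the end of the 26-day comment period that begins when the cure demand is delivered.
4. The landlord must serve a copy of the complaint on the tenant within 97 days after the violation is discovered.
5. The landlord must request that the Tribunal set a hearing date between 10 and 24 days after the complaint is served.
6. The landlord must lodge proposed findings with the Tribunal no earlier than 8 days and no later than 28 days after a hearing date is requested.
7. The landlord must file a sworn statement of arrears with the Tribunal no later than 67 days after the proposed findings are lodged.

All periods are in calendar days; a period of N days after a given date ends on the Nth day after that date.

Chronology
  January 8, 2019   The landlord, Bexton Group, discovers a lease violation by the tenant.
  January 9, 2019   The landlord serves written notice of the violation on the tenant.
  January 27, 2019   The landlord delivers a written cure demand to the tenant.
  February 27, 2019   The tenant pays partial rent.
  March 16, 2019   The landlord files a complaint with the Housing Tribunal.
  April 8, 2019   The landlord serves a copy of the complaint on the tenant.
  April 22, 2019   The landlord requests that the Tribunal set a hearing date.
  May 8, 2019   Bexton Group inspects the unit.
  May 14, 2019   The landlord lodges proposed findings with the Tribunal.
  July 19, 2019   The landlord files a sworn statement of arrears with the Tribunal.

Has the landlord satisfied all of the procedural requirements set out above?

(1) due by January 8, 2019 + 24 days = February 1, 2019; January 9, 2019 is within that limit.
(2) permitted from January 9, 2019 + 23 days = February 1, 2019 onward; acted on January 27, 2019, 5 days prematurely.
The analysis stops there.

No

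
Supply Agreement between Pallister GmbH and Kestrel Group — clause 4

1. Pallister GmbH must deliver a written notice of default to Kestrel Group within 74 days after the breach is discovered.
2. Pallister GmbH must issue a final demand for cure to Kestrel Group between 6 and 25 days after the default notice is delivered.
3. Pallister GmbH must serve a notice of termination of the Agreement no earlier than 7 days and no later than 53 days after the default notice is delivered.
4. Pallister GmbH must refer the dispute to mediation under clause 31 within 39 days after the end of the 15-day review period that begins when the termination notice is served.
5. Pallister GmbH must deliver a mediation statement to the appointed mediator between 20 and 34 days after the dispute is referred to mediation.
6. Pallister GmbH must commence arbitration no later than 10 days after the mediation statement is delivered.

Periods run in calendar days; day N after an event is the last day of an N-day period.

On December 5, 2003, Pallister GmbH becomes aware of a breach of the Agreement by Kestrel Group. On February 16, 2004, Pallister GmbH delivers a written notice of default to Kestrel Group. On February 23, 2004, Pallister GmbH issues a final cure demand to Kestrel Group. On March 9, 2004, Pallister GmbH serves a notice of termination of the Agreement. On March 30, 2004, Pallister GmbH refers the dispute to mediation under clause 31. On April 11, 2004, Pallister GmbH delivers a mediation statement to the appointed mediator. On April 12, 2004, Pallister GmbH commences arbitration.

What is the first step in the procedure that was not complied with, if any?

Step 1: 74 days after December 5, 2003 (when the breach is discovered) is February 17, 2004; February 16, 2004 is within that limit.
Step 2: the window is 6–25 days after February 16, 2004 (when the default notice is delivered), so February 22, 2004 through March 12, 2004; February 23, 2004 falls inside that range.
Step 3: the window is 7–53 days after February 16, 2004 (when the default notice is delivered), so February 23, 2004 through April 9, 2004; done March 9, 2004 — within the window.
Step 4: 39 days after March 24, 2004 (end of the 15-day review period, which began when the termination notice is served on March 9, 2004) is May 2, 2004; completed March 30, 2004, before the deadline.
Step 5: the window is 20–34 days after March 30, 2004 (when the dispute is referred to mediation), so April 19, 2004 through May 3, 2004; done April 11, 2004 — 8 days before the window opened.

Step 5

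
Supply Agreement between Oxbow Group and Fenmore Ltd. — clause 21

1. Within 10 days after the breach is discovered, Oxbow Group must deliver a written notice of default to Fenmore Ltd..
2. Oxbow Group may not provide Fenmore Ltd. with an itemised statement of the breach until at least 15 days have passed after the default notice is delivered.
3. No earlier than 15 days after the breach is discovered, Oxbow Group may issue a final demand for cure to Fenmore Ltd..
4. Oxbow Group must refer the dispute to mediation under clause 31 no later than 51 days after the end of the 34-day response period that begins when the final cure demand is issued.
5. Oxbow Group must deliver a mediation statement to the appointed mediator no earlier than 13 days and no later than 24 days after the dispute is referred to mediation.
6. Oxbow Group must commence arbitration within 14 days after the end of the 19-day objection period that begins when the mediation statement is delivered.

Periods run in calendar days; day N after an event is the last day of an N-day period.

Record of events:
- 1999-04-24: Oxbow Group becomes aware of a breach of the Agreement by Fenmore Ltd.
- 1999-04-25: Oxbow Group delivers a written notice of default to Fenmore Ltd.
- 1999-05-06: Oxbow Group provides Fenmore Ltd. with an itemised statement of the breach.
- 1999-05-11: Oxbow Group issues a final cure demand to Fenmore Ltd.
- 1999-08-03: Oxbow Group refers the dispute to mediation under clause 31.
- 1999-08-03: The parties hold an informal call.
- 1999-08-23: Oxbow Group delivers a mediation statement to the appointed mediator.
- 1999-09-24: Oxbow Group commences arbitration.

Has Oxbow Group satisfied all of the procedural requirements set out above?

No

Step 1: 10 days after 1999-04-24 (when the breach is discovered) is 1999-05-04; completed 1999-04-25, before the deadline.
Step 2: the earliest permitted date is 15 days after 1999-04-25 (when the default notice is delivered), i.e. 1999-05-10; 1999-05-06 is 4 days before the earliest permitted date.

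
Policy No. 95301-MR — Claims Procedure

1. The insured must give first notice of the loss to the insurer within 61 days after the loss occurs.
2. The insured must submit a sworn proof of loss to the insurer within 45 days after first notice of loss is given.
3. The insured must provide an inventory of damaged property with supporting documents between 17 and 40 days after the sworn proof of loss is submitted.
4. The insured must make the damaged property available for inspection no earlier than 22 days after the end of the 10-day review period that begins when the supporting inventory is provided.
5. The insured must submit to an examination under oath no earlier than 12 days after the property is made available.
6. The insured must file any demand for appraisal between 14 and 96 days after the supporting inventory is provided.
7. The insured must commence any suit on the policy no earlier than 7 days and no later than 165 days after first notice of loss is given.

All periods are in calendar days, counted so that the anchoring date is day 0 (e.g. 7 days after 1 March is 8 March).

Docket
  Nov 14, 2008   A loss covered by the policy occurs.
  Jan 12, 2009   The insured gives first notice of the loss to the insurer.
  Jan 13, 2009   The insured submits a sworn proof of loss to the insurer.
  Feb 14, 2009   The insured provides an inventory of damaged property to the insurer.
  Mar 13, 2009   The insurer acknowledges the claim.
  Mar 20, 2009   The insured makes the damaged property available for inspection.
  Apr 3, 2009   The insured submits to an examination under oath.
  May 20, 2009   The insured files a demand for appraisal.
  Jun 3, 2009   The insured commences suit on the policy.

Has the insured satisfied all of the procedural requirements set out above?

Step 1: 61 days after Nov 14, 2008 (when the loss occurs) is Jan 14, 2009; Jan 12, 2009 is within that limit.
Step 2: 45 days after Jan 12, 2009 (when first notice of loss is given) is Feb 26, 2009; Jan 13, 2009 is within that limit.
Step 3: the window is 17–40 days after Jan 13, 2009 (when the sworn proof of loss is submitted), so Jan 30, 2009 through Feb 22, 2009; done Feb 14, 2009, which is between those dates.
Step 4: the earliest permitted date is 22 days after Feb 24, 2009 (end of the 10-day review period, which began when the supporting inventory is provided on Feb 14, 2009), i.e. Mar 18, 2009; Mar 20, 2009 is on or after that date.
Step 5: the earliest permitted date is 12 days after Mar 20, 2009 (when the property is made available), i.e. Apr 1, 2009; Apr 3, 2009 is on or after that date.
Step 6: the window is 14–96 days after Feb 14, 2009 (when the supporting inventory is provided), so Feb 28, 2009 through May 21, 2009; done May 20, 2009, which is between those dates.
Step 7: the window is 7–165 days after Jan 12, 2009 (when first notice of loss is given), so Jan 19, 2009 through Jun 26, 2009; done Jun 3, 2009, which is between those dates.

Yes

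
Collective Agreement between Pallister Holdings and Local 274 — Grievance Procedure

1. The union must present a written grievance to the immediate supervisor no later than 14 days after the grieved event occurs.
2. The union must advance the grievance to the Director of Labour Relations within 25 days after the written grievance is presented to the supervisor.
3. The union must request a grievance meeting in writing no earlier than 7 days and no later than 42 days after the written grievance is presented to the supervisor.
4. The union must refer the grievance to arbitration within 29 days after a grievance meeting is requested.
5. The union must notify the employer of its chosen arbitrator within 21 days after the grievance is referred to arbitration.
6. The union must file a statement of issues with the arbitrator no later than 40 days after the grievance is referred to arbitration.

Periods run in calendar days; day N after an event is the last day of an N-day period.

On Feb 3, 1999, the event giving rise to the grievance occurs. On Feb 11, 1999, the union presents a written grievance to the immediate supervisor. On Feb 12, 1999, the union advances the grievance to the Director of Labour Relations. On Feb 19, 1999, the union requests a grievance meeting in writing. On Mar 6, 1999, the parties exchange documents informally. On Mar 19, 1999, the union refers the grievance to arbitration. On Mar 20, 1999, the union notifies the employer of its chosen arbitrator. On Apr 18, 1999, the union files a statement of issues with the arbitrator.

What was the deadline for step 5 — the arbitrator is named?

Apr 9, 1999

Step 5 runs from Mar 19, 1999, when the grievance is referred to arbitration. 21 days after Mar 19, 1999 is Apr 9, 1999.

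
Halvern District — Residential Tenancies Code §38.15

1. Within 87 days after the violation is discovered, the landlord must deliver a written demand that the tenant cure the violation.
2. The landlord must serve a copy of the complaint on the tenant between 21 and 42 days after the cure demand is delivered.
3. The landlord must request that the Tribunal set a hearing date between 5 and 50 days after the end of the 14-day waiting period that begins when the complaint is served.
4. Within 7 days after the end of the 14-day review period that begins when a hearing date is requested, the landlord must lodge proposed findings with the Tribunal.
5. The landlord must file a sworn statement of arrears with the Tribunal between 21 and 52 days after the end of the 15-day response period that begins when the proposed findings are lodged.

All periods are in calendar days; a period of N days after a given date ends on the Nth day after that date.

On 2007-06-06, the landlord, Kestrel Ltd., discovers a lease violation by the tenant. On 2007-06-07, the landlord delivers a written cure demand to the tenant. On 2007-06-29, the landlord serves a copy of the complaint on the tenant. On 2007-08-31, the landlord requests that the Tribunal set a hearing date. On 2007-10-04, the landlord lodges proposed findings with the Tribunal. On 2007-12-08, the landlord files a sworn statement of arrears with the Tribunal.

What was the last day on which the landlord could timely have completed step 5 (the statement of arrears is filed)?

The proposed findings are lodged on 2007-10-04; the 15-day response period therefore ends 2007-10-19, and step 5 runs from that date. The window is 21–52 days after 2007-10-19; it closes on 2007-12-10.

2007-12-10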